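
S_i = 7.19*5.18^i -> [7.19, 37.24, 192.92, 999.35, 5176.64]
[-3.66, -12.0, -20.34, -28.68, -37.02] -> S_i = -3.66 + -8.34*i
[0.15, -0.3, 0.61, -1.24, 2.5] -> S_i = 0.15*(-2.02)^i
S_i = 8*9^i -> [8, 72, 648, 5832, 52488]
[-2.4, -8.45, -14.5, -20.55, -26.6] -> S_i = -2.40 + -6.05*i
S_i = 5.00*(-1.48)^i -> [5.0, -7.4, 10.95, -16.21, 23.99]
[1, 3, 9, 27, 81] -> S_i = 1*3^i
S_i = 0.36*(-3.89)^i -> [0.36, -1.4, 5.45, -21.19, 82.43]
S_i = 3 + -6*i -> [3, -3, -9, -15, -21]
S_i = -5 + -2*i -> [-5, -7, -9, -11, -13]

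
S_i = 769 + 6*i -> [769, 775, 781, 787, 793]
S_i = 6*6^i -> [6, 36, 216, 1296, 7776]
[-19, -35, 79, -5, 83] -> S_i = Random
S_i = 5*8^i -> [5, 40, 320, 2560, 20480]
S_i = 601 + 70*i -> [601, 671, 741, 811, 881]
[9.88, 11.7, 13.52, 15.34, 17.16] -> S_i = 9.88 + 1.82*i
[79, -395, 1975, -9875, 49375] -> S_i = 79*-5^i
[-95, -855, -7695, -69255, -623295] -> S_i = -95*9^i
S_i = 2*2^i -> [2, 4, 8, 16, 32]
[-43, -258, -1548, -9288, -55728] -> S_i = -43*6^i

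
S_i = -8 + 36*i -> [-8, 28, 64, 100, 136]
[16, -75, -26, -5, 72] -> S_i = Random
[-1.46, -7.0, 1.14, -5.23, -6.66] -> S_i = Random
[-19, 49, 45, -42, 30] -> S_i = Random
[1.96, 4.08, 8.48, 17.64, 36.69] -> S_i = 1.96*2.08^i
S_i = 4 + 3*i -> [4, 7, 10, 13, 16]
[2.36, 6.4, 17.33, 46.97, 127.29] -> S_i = 2.36*2.71^i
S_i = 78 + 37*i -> [78, 115, 152, 189, 226]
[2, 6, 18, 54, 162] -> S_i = 2*3^i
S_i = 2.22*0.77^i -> [2.22, 1.71, 1.32, 1.01, 0.78]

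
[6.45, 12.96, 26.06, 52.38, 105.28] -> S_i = 6.45*2.01^i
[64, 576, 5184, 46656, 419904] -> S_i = 64*9^i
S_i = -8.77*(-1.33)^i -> [-8.77, 11.66, -15.51, 20.63, -27.44]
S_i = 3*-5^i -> [3, -15, 75, -375, 1875]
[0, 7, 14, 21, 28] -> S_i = 0 + 7*i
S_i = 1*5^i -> [1, 5, 25, 125, 625]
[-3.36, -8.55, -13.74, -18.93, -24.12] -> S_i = -3.36 + -5.19*i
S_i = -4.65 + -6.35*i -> [-4.65, -11.0, -17.35, -23.7, -30.05]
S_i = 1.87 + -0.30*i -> [1.87, 1.57, 1.27, 0.97, 0.67]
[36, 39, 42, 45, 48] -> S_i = 36 + 3*i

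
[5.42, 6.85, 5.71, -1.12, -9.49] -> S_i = Random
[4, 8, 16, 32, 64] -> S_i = 4*2^i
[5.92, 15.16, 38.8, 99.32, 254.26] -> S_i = 5.92*2.56^i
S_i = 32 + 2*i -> [32, 34, 36, 38, 40]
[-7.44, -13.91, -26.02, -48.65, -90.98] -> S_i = -7.44*1.87^i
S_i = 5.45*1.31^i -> [5.45, 7.14, 9.35, 12.25, 16.05]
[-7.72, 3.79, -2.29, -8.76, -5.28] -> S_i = Random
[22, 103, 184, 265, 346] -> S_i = 22 + 81*i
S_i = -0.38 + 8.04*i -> [-0.38, 7.66, 15.7, 23.74, 31.78]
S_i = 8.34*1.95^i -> [8.34, 16.26, 31.71, 61.84, 120.59]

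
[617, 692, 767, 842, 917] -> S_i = 617 + 75*i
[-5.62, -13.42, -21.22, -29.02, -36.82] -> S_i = -5.62 + -7.80*i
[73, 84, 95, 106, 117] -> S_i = 73 + 11*i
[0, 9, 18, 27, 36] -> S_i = 0 + 9*i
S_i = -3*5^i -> [-3, -15, -75, -375, -1875]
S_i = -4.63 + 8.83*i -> [-4.63, 4.2, 13.03, 21.86, 30.69]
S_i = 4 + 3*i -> [4, 7, 10, 13, 16]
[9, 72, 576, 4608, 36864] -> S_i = 9*8^i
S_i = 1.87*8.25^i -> [1.87, 15.43, 127.28, 1050.03, 8662.78]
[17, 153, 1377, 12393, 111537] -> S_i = 17*9^i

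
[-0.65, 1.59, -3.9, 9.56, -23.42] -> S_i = -0.65*(-2.45)^i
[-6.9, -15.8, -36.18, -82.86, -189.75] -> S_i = -6.90*2.29^i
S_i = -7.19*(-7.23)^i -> [-7.19, 51.98, -375.84, 2717.34, -19646.36]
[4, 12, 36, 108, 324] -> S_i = 4*3^i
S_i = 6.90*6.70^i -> [6.9, 46.23, 309.74, 2075.26, 13904.27]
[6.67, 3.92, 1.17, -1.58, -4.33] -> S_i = 6.67 + -2.75*i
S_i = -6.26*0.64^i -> [-6.26, -4.01, -2.56, -1.64, -1.05]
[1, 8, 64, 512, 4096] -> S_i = 1*8^i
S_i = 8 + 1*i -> [8, 9, 10, 11, 12]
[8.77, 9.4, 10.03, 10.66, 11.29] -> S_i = 8.77 + 0.63*i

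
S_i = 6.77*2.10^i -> [6.77, 14.22, 29.86, 62.7, 131.66]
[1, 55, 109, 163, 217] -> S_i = 1 + 54*i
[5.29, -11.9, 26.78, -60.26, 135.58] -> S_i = 5.29*(-2.25)^i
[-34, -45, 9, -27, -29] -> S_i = Random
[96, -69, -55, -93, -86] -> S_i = Random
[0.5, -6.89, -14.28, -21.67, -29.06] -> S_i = 0.50 + -7.39*i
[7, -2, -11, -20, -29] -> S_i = 7 + -9*i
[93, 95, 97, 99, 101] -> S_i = 93 + 2*i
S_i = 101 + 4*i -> [101, 105, 109, 113, 117]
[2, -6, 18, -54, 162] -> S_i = 2*-3^i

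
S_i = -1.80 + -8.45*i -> [-1.8, -10.25, -18.7, -27.15, -35.6]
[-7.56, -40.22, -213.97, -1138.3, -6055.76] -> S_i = -7.56*5.32^i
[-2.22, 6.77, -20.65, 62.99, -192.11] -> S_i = -2.22*(-3.05)^i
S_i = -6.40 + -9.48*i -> [-6.4, -15.88, -25.36, -34.84, -44.32]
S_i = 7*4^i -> [7, 28, 112, 448, 1792]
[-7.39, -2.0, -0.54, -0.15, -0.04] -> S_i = -7.39*0.27^i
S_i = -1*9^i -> [-1, -9, -81, -729, -6561]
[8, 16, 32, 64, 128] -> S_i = 8*2^i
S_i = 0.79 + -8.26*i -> [0.79, -7.47, -15.73, -23.99, -32.25]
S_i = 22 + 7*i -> [22, 29, 36, 43, 50]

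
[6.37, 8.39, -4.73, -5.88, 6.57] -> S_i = Random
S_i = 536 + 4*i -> [536, 540, 544, 548, 552]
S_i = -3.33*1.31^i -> [-3.33, -4.36, -5.71, -7.49, -9.81]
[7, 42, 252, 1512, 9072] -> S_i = 7*6^i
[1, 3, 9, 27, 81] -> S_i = 1*3^i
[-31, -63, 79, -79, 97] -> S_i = Random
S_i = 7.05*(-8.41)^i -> [7.05, -59.29, 498.63, -4193.5, 35267.37]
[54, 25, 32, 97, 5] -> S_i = Random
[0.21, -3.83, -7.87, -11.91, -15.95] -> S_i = 0.21 + -4.04*i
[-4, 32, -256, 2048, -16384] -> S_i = -4*-8^i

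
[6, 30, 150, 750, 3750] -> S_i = 6*5^i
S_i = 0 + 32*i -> [0, 32, 64, 96, 128]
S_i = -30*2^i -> [-30, -60, -120, -240, -480]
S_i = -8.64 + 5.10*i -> [-8.64, -3.54, 1.56, 6.66, 11.76]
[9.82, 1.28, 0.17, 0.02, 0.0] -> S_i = 9.82*0.13^i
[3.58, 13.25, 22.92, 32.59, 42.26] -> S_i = 3.58 + 9.67*i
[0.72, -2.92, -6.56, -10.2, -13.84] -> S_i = 0.72 + -3.64*i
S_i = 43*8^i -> [43, 344, 2752, 22016, 176128]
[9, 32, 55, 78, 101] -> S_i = 9 + 23*i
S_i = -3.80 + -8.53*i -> [-3.8, -12.33, -20.86, -29.39, -37.92]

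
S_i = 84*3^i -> [84, 252, 756, 2268, 6804]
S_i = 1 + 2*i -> [1, 3, 5, 7, 9]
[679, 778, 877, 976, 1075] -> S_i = 679 + 99*i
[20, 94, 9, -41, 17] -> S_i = Random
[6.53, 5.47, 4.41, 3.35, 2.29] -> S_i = 6.53 + -1.06*i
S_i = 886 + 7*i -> [886, 893, 900, 907, 914]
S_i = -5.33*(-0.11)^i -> [-5.33, 0.59, -0.06, 0.01, -0.0]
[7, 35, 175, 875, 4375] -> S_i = 7*5^i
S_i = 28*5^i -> [28, 140, 700, 3500, 17500]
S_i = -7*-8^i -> [-7, 56, -448, 3584, -28672]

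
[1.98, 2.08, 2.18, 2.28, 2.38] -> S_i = 1.98 + 0.10*i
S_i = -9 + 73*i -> [-9, 64, 137, 210, 283]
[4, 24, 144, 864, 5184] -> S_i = 4*6^i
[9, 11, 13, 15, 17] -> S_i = 9 + 2*i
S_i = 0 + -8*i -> [0, -8, -16, -24, -32]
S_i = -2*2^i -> [-2, -4, -8, -16, -32]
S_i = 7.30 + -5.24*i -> [7.3, 2.06, -3.18, -8.42, -13.66]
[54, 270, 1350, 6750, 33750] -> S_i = 54*5^i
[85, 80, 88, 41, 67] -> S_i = Random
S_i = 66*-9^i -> [66, -594, 5346, -48114, 433026]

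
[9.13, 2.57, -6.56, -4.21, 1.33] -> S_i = Random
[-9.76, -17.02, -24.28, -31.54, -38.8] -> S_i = -9.76 + -7.26*i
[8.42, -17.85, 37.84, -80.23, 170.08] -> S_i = 8.42*(-2.12)^i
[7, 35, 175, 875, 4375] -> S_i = 7*5^i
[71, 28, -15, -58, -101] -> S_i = 71 + -43*i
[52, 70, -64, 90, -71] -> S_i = Random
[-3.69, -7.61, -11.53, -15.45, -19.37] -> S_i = -3.69 + -3.92*i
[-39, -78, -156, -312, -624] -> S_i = -39*2^i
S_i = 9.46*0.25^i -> [9.46, 2.37, 0.59, 0.15, 0.04]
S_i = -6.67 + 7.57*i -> [-6.67, 0.9, 8.47, 16.04, 23.61]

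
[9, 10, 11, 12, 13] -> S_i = 9 + 1*i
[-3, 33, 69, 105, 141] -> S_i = -3 + 36*i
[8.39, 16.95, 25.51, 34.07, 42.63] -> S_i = 8.39 + 8.56*i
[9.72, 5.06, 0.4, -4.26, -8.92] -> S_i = 9.72 + -4.66*i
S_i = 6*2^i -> [6, 12, 24, 48, 96]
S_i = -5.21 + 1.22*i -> [-5.21, -3.99, -2.77, -1.55, -0.33]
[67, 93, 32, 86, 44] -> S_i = Random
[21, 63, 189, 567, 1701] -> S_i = 21*3^i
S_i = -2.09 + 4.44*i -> [-2.09, 2.35, 6.79, 11.23, 15.67]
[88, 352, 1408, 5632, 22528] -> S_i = 88*4^i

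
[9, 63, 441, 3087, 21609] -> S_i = 9*7^i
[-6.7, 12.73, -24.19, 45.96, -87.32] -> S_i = -6.70*(-1.90)^i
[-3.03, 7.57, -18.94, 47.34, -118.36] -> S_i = -3.03*(-2.50)^i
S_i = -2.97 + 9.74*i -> [-2.97, 6.77, 16.51, 26.25, 35.99]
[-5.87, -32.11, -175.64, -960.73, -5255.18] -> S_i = -5.87*5.47^i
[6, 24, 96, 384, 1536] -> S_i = 6*4^i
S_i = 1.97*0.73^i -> [1.97, 1.44, 1.05, 0.77, 0.56]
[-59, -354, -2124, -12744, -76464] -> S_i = -59*6^i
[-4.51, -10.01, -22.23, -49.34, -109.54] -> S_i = -4.51*2.22^i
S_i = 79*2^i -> [79, 158, 316, 632, 1264]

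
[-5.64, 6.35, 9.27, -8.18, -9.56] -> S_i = Random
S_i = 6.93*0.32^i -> [6.93, 2.22, 0.71, 0.23, 0.07]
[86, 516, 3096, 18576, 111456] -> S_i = 86*6^i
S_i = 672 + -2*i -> [672, 670, 668, 666, 664]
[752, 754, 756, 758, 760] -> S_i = 752 + 2*i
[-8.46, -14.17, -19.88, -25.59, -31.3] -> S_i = -8.46 + -5.71*i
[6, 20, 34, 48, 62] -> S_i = 6 + 14*i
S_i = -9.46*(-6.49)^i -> [-9.46, 61.4, -398.46, 2585.98, -16783.01]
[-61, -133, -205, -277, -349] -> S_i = -61 + -72*i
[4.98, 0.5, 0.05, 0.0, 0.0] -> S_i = 4.98*0.10^i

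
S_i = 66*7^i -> [66, 462, 3234, 22638, 158466]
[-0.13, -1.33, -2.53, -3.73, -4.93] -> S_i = -0.13 + -1.20*i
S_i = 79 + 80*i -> [79, 159, 239, 319, 399]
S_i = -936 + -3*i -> [-936, -939, -942, -945, -948]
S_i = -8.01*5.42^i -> [-8.01, -43.41, -235.3, -1275.35, -6912.41]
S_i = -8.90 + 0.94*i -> [-8.9, -7.96, -7.02, -6.08, -5.14]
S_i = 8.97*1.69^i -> [8.97, 15.16, 25.62, 43.3, 73.17]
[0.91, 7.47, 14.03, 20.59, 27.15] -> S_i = 0.91 + 6.56*i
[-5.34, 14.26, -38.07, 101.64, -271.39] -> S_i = -5.34*(-2.67)^i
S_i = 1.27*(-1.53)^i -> [1.27, -1.94, 2.97, -4.55, 6.96]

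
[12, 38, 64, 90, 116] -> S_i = 12 + 26*i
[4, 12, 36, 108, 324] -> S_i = 4*3^i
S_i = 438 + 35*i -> [438, 473, 508, 543, 578]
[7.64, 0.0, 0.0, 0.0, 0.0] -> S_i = 7.64*0.00^i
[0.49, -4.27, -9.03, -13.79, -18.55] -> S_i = 0.49 + -4.76*i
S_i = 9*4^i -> [9, 36, 144, 576, 2304]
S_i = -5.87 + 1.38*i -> [-5.87, -4.49, -3.11, -1.73, -0.35]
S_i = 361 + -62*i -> [361, 299, 237, 175, 113]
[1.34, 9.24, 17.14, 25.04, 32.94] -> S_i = 1.34 + 7.90*i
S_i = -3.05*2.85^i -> [-3.05, -8.69, -24.77, -70.6, -201.22]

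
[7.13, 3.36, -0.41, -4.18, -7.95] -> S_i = 7.13 + -3.77*i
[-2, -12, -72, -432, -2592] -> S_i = -2*6^i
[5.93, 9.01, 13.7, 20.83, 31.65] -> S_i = 5.93*1.52^i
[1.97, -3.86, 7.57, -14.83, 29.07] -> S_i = 1.97*(-1.96)^i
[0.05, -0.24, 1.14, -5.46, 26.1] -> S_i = 0.05*(-4.78)^i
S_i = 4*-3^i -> [4, -12, 36, -108, 324]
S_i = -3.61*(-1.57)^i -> [-3.61, 5.67, -8.9, 13.97, -21.93]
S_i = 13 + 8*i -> [13, 21, 29, 37, 45]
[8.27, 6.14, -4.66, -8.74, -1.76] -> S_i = Random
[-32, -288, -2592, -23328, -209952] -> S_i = -32*9^i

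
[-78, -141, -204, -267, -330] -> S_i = -78 + -63*i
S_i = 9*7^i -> [9, 63, 441, 3087, 21609]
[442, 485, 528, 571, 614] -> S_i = 442 + 43*i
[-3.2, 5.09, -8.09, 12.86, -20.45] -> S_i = -3.20*(-1.59)^i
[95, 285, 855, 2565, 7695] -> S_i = 95*3^i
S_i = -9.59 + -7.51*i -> [-9.59, -17.1, -24.61, -32.12, -39.63]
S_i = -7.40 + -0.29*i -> [-7.4, -7.69, -7.98, -8.27, -8.56]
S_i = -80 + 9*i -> [-80, -71, -62, -53, -44]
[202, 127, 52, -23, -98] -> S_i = 202 + -75*i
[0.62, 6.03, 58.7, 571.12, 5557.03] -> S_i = 0.62*9.73^i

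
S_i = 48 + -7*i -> [48, 41, 34, 27, 20]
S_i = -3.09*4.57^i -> [-3.09, -14.12, -64.53, -294.92, -1347.79]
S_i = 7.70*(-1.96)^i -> [7.7, -15.09, 29.58, -57.98, 113.64]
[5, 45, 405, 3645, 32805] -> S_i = 5*9^i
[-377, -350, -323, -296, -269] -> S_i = -377 + 27*i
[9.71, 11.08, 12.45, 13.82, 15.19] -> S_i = 9.71 + 1.37*i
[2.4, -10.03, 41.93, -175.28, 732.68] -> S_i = 2.40*(-4.18)^i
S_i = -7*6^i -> [-7, -42, -252, -1512, -9072]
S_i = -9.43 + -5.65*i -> [-9.43, -15.08, -20.73, -26.38, -32.03]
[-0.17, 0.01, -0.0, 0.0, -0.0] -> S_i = -0.17*(-0.07)^i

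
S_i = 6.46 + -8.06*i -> [6.46, -1.6, -9.66, -17.72, -25.78]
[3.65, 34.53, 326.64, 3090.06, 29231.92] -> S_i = 3.65*9.46^i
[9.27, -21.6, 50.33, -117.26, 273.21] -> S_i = 9.27*(-2.33)^i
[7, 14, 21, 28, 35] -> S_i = 7 + 7*i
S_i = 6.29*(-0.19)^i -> [6.29, -1.2, 0.23, -0.04, 0.01]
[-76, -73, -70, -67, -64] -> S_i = -76 + 3*i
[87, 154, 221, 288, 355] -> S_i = 87 + 67*i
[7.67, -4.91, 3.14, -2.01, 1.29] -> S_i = 7.67*(-0.64)^i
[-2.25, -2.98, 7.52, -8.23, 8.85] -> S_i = Random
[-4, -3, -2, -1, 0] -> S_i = -4 + 1*i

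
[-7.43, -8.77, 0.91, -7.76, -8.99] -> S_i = Random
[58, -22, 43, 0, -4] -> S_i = Random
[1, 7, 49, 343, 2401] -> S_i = 1*7^i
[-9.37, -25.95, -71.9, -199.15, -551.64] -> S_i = -9.37*2.77^i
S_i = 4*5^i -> [4, 20, 100, 500, 2500]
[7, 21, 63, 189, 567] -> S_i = 7*3^i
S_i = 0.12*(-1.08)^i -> [0.12, -0.13, 0.14, -0.15, 0.16]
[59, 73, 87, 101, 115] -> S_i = 59 + 14*i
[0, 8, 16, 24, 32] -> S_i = 0 + 8*i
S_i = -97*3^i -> [-97, -291, -873, -2619, -7857]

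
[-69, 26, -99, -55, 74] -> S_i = Random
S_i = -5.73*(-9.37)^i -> [-5.73, 53.69, -503.08, 4713.82, -44168.53]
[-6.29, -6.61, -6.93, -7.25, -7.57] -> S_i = -6.29 + -0.32*i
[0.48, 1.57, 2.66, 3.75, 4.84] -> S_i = 0.48 + 1.09*i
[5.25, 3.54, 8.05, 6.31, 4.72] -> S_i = Random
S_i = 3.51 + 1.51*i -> [3.51, 5.02, 6.53, 8.04, 9.55]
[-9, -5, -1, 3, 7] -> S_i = -9 + 4*i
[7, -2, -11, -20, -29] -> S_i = 7 + -9*i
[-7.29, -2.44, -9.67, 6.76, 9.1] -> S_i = Random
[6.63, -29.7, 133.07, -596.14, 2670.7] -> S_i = 6.63*(-4.48)^i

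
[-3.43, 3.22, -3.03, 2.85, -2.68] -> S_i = -3.43*(-0.94)^i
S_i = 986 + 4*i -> [986, 990, 994, 998, 1002]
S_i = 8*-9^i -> [8, -72, 648, -5832, 52488]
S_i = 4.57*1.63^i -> [4.57, 7.45, 12.14, 19.79, 32.26]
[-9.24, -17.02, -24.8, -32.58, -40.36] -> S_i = -9.24 + -7.78*i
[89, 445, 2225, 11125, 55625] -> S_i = 89*5^i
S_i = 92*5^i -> [92, 460, 2300, 11500, 57500]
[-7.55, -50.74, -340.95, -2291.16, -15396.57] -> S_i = -7.55*6.72^i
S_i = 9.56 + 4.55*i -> [9.56, 14.11, 18.66, 23.21, 27.76]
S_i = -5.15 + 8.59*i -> [-5.15, 3.44, 12.03, 20.62, 29.21]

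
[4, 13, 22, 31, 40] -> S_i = 4 + 9*i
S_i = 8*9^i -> [8, 72, 648, 5832, 52488]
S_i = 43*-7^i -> [43, -301, 2107, -14749, 103243]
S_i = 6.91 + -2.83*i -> [6.91, 4.08, 1.25, -1.58, -4.41]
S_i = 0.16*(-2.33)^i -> [0.16, -0.37, 0.87, -2.02, 4.72]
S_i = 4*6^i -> [4, 24, 144, 864, 5184]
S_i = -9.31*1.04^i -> [-9.31, -9.68, -10.07, -10.47, -10.89]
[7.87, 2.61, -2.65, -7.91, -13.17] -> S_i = 7.87 + -5.26*i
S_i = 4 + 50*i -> [4, 54, 104, 154, 204]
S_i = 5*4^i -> [5, 20, 80, 320, 1280]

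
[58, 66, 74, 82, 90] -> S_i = 58 + 8*i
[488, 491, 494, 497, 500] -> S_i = 488 + 3*i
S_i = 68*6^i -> [68, 408, 2448, 14688, 88128]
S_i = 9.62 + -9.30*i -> [9.62, 0.32, -8.98, -18.28, -27.58]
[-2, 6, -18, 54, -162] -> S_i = -2*-3^i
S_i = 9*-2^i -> [9, -18, 36, -72, 144]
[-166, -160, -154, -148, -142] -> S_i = -166 + 6*i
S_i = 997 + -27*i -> [997, 970, 943, 916, 889]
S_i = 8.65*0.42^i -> [8.65, 3.63, 1.53, 0.64, 0.27]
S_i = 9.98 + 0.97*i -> [9.98, 10.95, 11.92, 12.89, 13.86]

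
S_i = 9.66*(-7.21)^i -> [9.66, -69.65, 502.17, -3620.62, 26104.67]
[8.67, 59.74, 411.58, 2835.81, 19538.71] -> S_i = 8.67*6.89^i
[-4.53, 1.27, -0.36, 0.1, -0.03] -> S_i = -4.53*(-0.28)^i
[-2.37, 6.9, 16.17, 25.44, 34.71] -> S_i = -2.37 + 9.27*i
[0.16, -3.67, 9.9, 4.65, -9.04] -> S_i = Random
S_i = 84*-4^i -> [84, -336, 1344, -5376, 21504]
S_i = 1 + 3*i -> [1, 4, 7, 10, 13]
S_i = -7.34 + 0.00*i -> [-7.34, -7.34, -7.34, -7.34, -7.34]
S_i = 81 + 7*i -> [81, 88, 95, 102, 109]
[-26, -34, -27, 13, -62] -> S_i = Random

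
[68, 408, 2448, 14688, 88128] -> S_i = 68*6^i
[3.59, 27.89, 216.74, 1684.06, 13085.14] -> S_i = 3.59*7.77^i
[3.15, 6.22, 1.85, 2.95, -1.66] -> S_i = Random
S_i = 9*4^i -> [9, 36, 144, 576, 2304]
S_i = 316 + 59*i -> [316, 375, 434, 493, 552]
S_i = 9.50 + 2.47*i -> [9.5, 11.97, 14.44, 16.91, 19.38]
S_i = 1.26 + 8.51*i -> [1.26, 9.77, 18.28, 26.79, 35.3]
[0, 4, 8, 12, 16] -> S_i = 0 + 4*i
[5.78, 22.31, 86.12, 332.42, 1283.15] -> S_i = 5.78*3.86^i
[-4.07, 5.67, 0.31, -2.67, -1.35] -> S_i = Random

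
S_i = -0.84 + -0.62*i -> [-0.84, -1.46, -2.08, -2.7, -3.32]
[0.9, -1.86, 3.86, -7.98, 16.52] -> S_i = 0.90*(-2.07)^i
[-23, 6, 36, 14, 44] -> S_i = Random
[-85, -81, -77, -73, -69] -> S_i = -85 + 4*i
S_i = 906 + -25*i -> [906, 881, 856, 831, 806]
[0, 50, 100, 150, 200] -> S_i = 0 + 50*i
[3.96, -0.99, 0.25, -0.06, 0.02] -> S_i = 3.96*(-0.25)^i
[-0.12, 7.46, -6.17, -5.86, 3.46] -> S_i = Random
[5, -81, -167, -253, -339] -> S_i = 5 + -86*i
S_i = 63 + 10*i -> [63, 73, 83, 93, 103]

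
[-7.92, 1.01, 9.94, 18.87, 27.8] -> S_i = -7.92 + 8.93*i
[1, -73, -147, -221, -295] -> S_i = 1 + -74*i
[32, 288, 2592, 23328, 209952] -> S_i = 32*9^i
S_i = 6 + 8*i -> [6, 14, 22, 30, 38]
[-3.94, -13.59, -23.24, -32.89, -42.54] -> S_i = -3.94 + -9.65*i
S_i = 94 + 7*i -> [94, 101, 108, 115, 122]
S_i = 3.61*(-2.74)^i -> [3.61, -9.89, 27.1, -74.26, 203.47]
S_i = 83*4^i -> [83, 332, 1328, 5312, 21248]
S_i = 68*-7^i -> [68, -476, 3332, -23324, 163268]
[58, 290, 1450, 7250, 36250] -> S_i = 58*5^i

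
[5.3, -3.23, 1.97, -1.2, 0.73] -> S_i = 5.30*(-0.61)^i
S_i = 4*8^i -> [4, 32, 256, 2048, 16384]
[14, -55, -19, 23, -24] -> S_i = Random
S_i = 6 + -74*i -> [6, -68, -142, -216, -290]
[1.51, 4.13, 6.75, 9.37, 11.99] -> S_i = 1.51 + 2.62*i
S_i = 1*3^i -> [1, 3, 9, 27, 81]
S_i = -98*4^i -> [-98, -392, -1568, -6272, -25088]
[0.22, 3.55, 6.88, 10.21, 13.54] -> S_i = 0.22 + 3.33*i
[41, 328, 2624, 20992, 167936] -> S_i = 41*8^i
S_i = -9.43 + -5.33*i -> [-9.43, -14.76, -20.09, -25.42, -30.75]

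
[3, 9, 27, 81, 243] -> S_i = 3*3^i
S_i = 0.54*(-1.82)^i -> [0.54, -0.98, 1.79, -3.26, 5.92]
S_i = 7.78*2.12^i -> [7.78, 16.49, 34.97, 74.13, 157.15]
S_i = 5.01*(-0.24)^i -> [5.01, -1.2, 0.29, -0.07, 0.02]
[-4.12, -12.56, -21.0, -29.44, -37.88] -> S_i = -4.12 + -8.44*i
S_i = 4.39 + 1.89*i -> [4.39, 6.28, 8.17, 10.06, 11.95]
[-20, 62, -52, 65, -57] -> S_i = Random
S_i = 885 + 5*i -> [885, 890, 895, 900, 905]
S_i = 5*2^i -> [5, 10, 20, 40, 80]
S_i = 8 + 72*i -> [8, 80, 152, 224, 296]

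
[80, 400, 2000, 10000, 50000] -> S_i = 80*5^i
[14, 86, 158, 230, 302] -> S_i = 14 + 72*i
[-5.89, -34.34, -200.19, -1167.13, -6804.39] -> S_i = -5.89*5.83^i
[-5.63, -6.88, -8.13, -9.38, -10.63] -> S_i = -5.63 + -1.25*i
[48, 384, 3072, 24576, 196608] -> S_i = 48*8^i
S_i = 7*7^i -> [7, 49, 343, 2401, 16807]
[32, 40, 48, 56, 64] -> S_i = 32 + 8*i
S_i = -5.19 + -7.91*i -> [-5.19, -13.1, -21.01, -28.92, -36.83]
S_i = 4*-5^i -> [4, -20, 100, -500, 2500]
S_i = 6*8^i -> [6, 48, 384, 3072, 24576]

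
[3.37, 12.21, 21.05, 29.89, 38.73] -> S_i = 3.37 + 8.84*i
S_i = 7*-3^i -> [7, -21, 63, -189, 567]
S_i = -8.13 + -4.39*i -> [-8.13, -12.52, -16.91, -21.3, -25.69]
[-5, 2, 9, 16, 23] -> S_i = -5 + 7*i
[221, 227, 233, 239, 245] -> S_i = 221 + 6*i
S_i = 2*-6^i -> [2, -12, 72, -432, 2592]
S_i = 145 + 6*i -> [145, 151, 157, 163, 169]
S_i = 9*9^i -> [9, 81, 729, 6561, 59049]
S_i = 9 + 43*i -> [9, 52, 95, 138, 181]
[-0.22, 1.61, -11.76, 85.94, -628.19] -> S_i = -0.22*(-7.31)^i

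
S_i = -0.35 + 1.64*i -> [-0.35, 1.29, 2.93, 4.57, 6.21]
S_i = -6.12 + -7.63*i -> [-6.12, -13.75, -21.38, -29.01, -36.64]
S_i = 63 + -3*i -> [63, 60, 57, 54, 51]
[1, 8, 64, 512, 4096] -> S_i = 1*8^i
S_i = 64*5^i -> [64, 320, 1600, 8000, 40000]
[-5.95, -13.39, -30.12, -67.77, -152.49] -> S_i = -5.95*2.25^i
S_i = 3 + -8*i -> [3, -5, -13, -21, -29]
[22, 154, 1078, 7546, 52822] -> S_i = 22*7^i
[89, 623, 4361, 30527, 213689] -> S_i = 89*7^i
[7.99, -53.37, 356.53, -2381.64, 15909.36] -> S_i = 7.99*(-6.68)^i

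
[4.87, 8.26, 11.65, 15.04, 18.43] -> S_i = 4.87 + 3.39*i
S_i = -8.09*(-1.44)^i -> [-8.09, 11.65, -16.78, 24.16, -34.79]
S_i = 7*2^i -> [7, 14, 28, 56, 112]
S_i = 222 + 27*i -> [222, 249, 276, 303, 330]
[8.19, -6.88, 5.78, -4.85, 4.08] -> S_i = 8.19*(-0.84)^i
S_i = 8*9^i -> [8, 72, 648, 5832, 52488]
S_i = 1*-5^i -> [1, -5, 25, -125, 625]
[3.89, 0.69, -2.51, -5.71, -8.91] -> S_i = 3.89 + -3.20*i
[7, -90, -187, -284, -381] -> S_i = 7 + -97*i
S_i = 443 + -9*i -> [443, 434, 425, 416, 407]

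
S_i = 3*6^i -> [3, 18, 108, 648, 3888]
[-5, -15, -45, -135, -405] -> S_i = -5*3^i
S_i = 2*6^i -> [2, 12, 72, 432, 2592]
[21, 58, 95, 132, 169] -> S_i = 21 + 37*i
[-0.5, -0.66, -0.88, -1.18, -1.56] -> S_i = -0.50*1.33^i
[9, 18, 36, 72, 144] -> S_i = 9*2^i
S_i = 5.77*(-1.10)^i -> [5.77, -6.35, 6.98, -7.68, 8.45]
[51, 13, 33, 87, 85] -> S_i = Random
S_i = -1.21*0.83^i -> [-1.21, -1.0, -0.83, -0.69, -0.57]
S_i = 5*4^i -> [5, 20, 80, 320, 1280]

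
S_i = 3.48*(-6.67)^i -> [3.48, -23.21, 154.82, -1032.66, 6887.83]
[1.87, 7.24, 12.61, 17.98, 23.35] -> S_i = 1.87 + 5.37*i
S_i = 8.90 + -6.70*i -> [8.9, 2.2, -4.5, -11.2, -17.9]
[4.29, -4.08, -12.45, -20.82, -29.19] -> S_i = 4.29 + -8.37*i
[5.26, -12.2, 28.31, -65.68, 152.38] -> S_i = 5.26*(-2.32)^i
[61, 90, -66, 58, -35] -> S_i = Random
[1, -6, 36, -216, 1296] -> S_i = 1*-6^i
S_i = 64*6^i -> [64, 384, 2304, 13824, 82944]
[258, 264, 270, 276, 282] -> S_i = 258 + 6*i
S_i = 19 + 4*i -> [19, 23, 27, 31, 35]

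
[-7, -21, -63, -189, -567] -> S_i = -7*3^i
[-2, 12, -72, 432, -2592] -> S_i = -2*-6^i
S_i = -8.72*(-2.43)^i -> [-8.72, 21.19, -51.49, 125.12, -304.05]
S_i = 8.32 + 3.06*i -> [8.32, 11.38, 14.44, 17.5, 20.56]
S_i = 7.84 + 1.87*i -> [7.84, 9.71, 11.58, 13.45, 15.32]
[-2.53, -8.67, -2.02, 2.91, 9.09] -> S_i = Random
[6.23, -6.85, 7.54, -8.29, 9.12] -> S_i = 6.23*(-1.10)^i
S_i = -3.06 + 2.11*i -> [-3.06, -0.95, 1.16, 3.27, 5.38]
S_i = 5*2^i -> [5, 10, 20, 40, 80]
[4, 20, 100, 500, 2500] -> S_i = 4*5^i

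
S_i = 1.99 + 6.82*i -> [1.99, 8.81, 15.63, 22.45, 29.27]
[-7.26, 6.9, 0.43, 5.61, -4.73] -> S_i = Random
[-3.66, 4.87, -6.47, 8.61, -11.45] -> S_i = -3.66*(-1.33)^i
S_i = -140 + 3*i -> [-140, -137, -134, -131, -128]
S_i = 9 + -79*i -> [9, -70, -149, -228, -307]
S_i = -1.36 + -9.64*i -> [-1.36, -11.0, -20.64, -30.28, -39.92]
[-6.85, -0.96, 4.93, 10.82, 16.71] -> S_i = -6.85 + 5.89*i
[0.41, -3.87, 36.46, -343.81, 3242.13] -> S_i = 0.41*(-9.43)^i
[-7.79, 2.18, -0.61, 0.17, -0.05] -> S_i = -7.79*(-0.28)^i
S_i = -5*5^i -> [-5, -25, -125, -625, -3125]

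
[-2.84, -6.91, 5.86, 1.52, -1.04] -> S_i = Random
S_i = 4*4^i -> [4, 16, 64, 256, 1024]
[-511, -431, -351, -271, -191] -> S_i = -511 + 80*i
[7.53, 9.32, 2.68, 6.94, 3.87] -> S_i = Random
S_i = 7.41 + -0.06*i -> [7.41, 7.35, 7.29, 7.23, 7.17]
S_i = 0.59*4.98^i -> [0.59, 2.94, 14.63, 72.87, 362.89]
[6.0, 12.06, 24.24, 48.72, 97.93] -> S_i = 6.00*2.01^i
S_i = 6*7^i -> [6, 42, 294, 2058, 14406]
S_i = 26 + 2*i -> [26, 28, 30, 32, 34]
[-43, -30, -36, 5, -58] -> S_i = Random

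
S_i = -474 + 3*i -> [-474, -471, -468, -465, -462]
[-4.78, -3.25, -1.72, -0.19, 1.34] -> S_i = -4.78 + 1.53*i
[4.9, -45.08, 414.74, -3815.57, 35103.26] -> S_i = 4.90*(-9.20)^i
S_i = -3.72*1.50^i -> [-3.72, -5.58, -8.37, -12.56, -18.83]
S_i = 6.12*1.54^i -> [6.12, 9.42, 14.51, 22.35, 34.42]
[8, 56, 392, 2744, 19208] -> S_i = 8*7^i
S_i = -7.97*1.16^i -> [-7.97, -9.25, -10.72, -12.44, -14.43]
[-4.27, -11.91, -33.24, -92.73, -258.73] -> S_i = -4.27*2.79^i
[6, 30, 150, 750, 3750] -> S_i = 6*5^i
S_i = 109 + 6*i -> [109, 115, 121, 127, 133]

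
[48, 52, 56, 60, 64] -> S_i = 48 + 4*i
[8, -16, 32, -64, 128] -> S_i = 8*-2^i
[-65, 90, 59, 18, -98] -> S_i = Random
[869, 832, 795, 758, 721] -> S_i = 869 + -37*i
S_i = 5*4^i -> [5, 20, 80, 320, 1280]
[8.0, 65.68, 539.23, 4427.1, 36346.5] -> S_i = 8.00*8.21^i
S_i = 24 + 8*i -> [24, 32, 40, 48, 56]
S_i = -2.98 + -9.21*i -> [-2.98, -12.19, -21.4, -30.61, -39.82]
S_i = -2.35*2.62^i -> [-2.35, -6.16, -16.13, -42.26, -110.73]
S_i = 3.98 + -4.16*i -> [3.98, -0.18, -4.34, -8.5, -12.66]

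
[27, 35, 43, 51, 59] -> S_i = 27 + 8*i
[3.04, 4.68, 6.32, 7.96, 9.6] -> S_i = 3.04 + 1.64*i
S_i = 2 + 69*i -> [2, 71, 140, 209, 278]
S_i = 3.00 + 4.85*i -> [3.0, 7.85, 12.7, 17.55, 22.4]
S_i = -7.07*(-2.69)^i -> [-7.07, 19.02, -51.16, 137.62, -370.19]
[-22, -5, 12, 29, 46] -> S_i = -22 + 17*i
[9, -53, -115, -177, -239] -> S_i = 9 + -62*i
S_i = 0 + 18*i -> [0, 18, 36, 54, 72]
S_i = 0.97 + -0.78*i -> [0.97, 0.19, -0.59, -1.37, -2.15]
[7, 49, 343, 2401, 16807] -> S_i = 7*7^i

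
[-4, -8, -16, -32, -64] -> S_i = -4*2^i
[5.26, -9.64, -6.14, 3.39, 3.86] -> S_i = Random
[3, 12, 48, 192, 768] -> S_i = 3*4^i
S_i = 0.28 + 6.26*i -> [0.28, 6.54, 12.8, 19.06, 25.32]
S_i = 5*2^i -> [5, 10, 20, 40, 80]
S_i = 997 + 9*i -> [997, 1006, 1015, 1024, 1033]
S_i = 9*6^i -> [9, 54, 324, 1944, 11664]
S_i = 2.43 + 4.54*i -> [2.43, 6.97, 11.51, 16.05, 20.59]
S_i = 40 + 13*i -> [40, 53, 66, 79, 92]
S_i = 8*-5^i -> [8, -40, 200, -1000, 5000]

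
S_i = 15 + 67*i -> [15, 82, 149, 216, 283]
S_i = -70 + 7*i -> [-70, -63, -56, -49, -42]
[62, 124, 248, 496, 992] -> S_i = 62*2^i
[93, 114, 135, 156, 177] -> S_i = 93 + 21*i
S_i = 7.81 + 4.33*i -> [7.81, 12.14, 16.47, 20.8, 25.13]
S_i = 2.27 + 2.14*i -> [2.27, 4.41, 6.55, 8.69, 10.83]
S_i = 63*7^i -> [63, 441, 3087, 21609, 151263]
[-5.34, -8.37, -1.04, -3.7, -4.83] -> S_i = Random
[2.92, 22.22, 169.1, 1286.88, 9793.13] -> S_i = 2.92*7.61^i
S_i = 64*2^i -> [64, 128, 256, 512, 1024]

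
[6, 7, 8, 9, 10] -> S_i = 6 + 1*i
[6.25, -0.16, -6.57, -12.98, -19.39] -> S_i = 6.25 + -6.41*i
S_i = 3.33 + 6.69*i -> [3.33, 10.02, 16.71, 23.4, 30.09]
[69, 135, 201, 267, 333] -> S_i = 69 + 66*i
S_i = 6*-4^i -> [6, -24, 96, -384, 1536]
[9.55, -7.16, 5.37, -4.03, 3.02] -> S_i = 9.55*(-0.75)^i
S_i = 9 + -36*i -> [9, -27, -63, -99, -135]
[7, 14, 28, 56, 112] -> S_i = 7*2^i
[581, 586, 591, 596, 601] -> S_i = 581 + 5*i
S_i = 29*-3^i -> [29, -87, 261, -783, 2349]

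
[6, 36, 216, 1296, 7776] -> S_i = 6*6^i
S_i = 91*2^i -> [91, 182, 364, 728, 1456]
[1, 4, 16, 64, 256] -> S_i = 1*4^i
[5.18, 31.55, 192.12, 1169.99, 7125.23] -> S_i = 5.18*6.09^i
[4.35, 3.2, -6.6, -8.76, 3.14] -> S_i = Random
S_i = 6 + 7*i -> [6, 13, 20, 27, 34]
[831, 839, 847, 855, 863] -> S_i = 831 + 8*i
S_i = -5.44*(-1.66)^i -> [-5.44, 9.03, -14.99, 24.88, -41.31]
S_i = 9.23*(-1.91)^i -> [9.23, -17.63, 33.67, -64.31, 122.84]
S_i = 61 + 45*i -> [61, 106, 151, 196, 241]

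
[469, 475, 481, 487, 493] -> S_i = 469 + 6*i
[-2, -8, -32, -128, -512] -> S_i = -2*4^i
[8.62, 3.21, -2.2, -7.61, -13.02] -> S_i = 8.62 + -5.41*i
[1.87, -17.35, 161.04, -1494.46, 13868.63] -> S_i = 1.87*(-9.28)^i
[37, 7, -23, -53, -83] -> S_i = 37 + -30*i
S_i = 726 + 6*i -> [726, 732, 738, 744, 750]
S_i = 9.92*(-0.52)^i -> [9.92, -5.16, 2.68, -1.39, 0.73]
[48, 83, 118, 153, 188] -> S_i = 48 + 35*i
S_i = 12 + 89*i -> [12, 101, 190, 279, 368]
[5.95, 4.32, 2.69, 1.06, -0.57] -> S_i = 5.95 + -1.63*i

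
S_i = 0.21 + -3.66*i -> [0.21, -3.45, -7.11, -10.77, -14.43]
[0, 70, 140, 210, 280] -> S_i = 0 + 70*i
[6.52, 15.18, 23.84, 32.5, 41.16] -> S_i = 6.52 + 8.66*i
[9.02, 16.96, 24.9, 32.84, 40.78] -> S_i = 9.02 + 7.94*i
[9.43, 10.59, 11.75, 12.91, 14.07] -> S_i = 9.43 + 1.16*i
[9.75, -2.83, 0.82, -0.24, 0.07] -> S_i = 9.75*(-0.29)^i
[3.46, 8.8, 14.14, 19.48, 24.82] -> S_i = 3.46 + 5.34*i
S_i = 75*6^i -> [75, 450, 2700, 16200, 97200]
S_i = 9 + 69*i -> [9, 78, 147, 216, 285]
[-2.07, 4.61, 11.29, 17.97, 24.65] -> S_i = -2.07 + 6.68*i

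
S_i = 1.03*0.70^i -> [1.03, 0.72, 0.5, 0.35, 0.25]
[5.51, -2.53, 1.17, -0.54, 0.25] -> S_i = 5.51*(-0.46)^i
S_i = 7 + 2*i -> [7, 9, 11, 13, 15]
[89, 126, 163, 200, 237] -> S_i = 89 + 37*i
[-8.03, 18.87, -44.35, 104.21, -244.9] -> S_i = -8.03*(-2.35)^i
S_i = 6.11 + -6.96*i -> [6.11, -0.85, -7.81, -14.77, -21.73]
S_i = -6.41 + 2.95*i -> [-6.41, -3.46, -0.51, 2.44, 5.39]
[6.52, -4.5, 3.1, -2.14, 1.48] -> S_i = 6.52*(-0.69)^i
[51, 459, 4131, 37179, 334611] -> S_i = 51*9^i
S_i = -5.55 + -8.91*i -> [-5.55, -14.46, -23.37, -32.28, -41.19]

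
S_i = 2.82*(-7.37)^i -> [2.82, -20.78, 153.17, -1128.89, 8319.92]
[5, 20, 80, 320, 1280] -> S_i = 5*4^i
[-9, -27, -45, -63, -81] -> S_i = -9 + -18*i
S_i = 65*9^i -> [65, 585, 5265, 47385, 426465]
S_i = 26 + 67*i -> [26, 93, 160, 227, 294]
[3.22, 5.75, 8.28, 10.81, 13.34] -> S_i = 3.22 + 2.53*i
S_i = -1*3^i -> [-1, -3, -9, -27, -81]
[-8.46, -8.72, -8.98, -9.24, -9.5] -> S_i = -8.46 + -0.26*i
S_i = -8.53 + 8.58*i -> [-8.53, 0.05, 8.63, 17.21, 25.79]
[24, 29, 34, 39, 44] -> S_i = 24 + 5*i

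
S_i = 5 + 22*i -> [5, 27, 49, 71, 93]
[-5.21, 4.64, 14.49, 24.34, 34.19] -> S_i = -5.21 + 9.85*i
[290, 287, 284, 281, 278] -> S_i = 290 + -3*i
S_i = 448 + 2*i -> [448, 450, 452, 454, 456]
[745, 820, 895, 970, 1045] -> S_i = 745 + 75*i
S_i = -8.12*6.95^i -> [-8.12, -56.43, -392.22, -2725.9, -18945.03]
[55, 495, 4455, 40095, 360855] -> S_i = 55*9^i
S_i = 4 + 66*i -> [4, 70, 136, 202, 268]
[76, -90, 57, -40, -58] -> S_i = Random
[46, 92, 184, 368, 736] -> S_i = 46*2^i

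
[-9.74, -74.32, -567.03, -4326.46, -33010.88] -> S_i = -9.74*7.63^i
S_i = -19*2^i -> [-19, -38, -76, -152, -304]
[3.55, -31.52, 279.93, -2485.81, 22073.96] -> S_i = 3.55*(-8.88)^i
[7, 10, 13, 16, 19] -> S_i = 7 + 3*i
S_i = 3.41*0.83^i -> [3.41, 2.83, 2.35, 1.95, 1.62]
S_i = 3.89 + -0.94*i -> [3.89, 2.95, 2.01, 1.07, 0.13]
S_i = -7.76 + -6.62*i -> [-7.76, -14.38, -21.0, -27.62, -34.24]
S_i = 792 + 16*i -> [792, 808, 824, 840, 856]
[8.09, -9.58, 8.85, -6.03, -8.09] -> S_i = Random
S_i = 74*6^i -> [74, 444, 2664, 15984, 95904]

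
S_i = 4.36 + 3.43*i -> [4.36, 7.79, 11.22, 14.65, 18.08]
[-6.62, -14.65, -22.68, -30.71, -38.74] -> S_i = -6.62 + -8.03*i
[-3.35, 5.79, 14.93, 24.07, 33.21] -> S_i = -3.35 + 9.14*i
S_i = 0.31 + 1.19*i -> [0.31, 1.5, 2.69, 3.88, 5.07]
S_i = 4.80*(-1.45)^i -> [4.8, -6.96, 10.09, -14.63, 21.22]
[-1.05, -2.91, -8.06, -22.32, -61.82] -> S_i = -1.05*2.77^i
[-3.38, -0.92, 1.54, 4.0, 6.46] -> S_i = -3.38 + 2.46*i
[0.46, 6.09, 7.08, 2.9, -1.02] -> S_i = Random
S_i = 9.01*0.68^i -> [9.01, 6.13, 4.17, 2.83, 1.93]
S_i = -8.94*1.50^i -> [-8.94, -13.41, -20.11, -30.17, -45.26]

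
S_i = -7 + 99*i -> [-7, 92, 191, 290, 389]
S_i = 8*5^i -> [8, 40, 200, 1000, 5000]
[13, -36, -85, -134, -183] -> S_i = 13 + -49*i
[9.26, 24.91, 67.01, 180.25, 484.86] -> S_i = 9.26*2.69^i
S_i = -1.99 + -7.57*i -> [-1.99, -9.56, -17.13, -24.7, -32.27]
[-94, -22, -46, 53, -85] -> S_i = Random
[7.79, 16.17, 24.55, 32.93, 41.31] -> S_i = 7.79 + 8.38*i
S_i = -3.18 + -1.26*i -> [-3.18, -4.44, -5.7, -6.96, -8.22]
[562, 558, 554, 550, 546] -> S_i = 562 + -4*i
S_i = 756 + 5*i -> [756, 761, 766, 771, 776]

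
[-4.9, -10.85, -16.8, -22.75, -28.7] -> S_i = -4.90 + -5.95*i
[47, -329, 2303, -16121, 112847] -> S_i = 47*-7^i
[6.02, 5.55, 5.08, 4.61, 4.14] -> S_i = 6.02 + -0.47*i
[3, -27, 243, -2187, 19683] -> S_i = 3*-9^i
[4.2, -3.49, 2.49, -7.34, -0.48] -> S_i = Random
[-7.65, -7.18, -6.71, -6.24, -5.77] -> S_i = -7.65 + 0.47*i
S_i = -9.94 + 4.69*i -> [-9.94, -5.25, -0.56, 4.13, 8.82]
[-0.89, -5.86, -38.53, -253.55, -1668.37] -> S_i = -0.89*6.58^i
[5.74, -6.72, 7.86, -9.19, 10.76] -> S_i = 5.74*(-1.17)^i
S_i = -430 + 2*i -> [-430, -428, -426, -424, -422]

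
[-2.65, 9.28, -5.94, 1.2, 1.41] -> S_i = Random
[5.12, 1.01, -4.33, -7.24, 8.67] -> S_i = Random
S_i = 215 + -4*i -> [215, 211, 207, 203, 199]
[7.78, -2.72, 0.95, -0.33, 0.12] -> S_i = 7.78*(-0.35)^i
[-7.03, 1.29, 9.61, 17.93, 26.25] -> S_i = -7.03 + 8.32*i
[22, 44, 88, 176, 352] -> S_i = 22*2^i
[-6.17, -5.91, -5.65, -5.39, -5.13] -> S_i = -6.17 + 0.26*i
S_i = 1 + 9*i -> [1, 10, 19, 28, 37]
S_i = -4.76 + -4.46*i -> [-4.76, -9.22, -13.68, -18.14, -22.6]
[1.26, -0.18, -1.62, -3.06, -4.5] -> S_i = 1.26 + -1.44*i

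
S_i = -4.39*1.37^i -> [-4.39, -6.01, -8.24, -11.29, -15.46]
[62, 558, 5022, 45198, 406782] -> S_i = 62*9^i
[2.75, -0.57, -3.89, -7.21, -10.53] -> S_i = 2.75 + -3.32*i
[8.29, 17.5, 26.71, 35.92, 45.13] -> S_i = 8.29 + 9.21*i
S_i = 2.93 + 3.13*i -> [2.93, 6.06, 9.19, 12.32, 15.45]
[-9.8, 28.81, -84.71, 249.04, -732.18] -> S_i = -9.80*(-2.94)^i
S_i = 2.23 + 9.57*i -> [2.23, 11.8, 21.37, 30.94, 40.51]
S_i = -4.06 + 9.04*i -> [-4.06, 4.98, 14.02, 23.06, 32.1]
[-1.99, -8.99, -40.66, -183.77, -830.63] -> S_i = -1.99*4.52^i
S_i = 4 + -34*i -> [4, -30, -64, -98, -132]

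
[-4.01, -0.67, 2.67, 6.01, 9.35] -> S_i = -4.01 + 3.34*i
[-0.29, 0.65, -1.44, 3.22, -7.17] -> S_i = -0.29*(-2.23)^i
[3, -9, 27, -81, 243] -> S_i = 3*-3^i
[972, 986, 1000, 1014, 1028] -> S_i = 972 + 14*i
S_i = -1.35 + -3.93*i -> [-1.35, -5.28, -9.21, -13.14, -17.07]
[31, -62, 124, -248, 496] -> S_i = 31*-2^i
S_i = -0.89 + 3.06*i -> [-0.89, 2.17, 5.23, 8.29, 11.35]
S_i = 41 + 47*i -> [41, 88, 135, 182, 229]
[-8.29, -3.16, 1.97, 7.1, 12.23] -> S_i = -8.29 + 5.13*i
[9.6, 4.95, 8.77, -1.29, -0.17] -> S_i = Random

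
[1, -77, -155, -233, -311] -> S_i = 1 + -78*i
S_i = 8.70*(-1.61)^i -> [8.7, -14.01, 22.55, -36.31, 58.46]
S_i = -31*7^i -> [-31, -217, -1519, -10633, -74431]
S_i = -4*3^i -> [-4, -12, -36, -108, -324]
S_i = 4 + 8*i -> [4, 12, 20, 28, 36]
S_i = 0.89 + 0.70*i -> [0.89, 1.59, 2.29, 2.99, 3.69]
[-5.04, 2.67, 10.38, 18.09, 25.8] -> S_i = -5.04 + 7.71*i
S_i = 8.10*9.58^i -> [8.1, 77.6, 743.39, 7121.67, 68225.55]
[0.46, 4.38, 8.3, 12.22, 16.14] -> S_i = 0.46 + 3.92*i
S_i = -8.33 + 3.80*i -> [-8.33, -4.53, -0.73, 3.07, 6.87]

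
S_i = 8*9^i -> [8, 72, 648, 5832, 52488]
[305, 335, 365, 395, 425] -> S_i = 305 + 30*i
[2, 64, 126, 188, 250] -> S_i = 2 + 62*i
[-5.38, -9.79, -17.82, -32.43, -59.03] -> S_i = -5.38*1.82^i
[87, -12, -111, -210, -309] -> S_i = 87 + -99*i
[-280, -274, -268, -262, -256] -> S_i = -280 + 6*i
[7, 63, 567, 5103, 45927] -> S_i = 7*9^i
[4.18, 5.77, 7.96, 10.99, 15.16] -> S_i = 4.18*1.38^i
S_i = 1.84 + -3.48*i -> [1.84, -1.64, -5.12, -8.6, -12.08]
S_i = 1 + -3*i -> [1, -2, -5, -8, -11]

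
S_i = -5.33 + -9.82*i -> [-5.33, -15.15, -24.97, -34.79, -44.61]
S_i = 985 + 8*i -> [985, 993, 1001, 1009, 1017]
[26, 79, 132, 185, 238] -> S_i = 26 + 53*i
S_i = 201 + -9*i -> [201, 192, 183, 174, 165]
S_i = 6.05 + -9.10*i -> [6.05, -3.05, -12.15, -21.25, -30.35]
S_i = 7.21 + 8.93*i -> [7.21, 16.14, 25.07, 34.0, 42.93]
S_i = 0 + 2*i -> [0, 2, 4, 6, 8]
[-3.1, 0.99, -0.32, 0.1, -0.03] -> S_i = -3.10*(-0.32)^i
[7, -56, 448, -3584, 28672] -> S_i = 7*-8^i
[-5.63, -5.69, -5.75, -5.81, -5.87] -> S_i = -5.63 + -0.06*i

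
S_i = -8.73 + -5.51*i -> [-8.73, -14.24, -19.75, -25.26, -30.77]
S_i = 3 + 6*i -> [3, 9, 15, 21, 27]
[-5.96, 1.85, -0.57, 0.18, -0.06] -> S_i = -5.96*(-0.31)^i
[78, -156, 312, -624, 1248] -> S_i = 78*-2^i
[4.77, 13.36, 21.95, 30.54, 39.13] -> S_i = 4.77 + 8.59*i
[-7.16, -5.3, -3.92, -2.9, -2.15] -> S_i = -7.16*0.74^i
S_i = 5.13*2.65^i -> [5.13, 13.59, 36.03, 95.47, 252.99]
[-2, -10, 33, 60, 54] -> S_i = Random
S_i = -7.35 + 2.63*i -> [-7.35, -4.72, -2.09, 0.54, 3.17]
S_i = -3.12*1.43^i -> [-3.12, -4.46, -6.38, -9.12, -13.05]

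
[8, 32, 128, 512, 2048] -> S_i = 8*4^i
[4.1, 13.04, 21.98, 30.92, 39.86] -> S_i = 4.10 + 8.94*i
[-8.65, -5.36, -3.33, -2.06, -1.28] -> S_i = -8.65*0.62^i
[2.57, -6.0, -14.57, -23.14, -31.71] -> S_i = 2.57 + -8.57*i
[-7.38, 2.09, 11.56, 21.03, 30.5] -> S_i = -7.38 + 9.47*i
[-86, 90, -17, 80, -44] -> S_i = Random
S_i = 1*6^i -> [1, 6, 36, 216, 1296]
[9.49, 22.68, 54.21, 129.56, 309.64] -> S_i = 9.49*2.39^i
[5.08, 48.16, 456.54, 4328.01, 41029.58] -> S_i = 5.08*9.48^i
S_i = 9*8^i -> [9, 72, 576, 4608, 36864]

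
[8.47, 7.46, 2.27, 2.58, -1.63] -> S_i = Random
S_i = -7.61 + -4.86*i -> [-7.61, -12.47, -17.33, -22.19, -27.05]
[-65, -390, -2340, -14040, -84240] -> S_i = -65*6^i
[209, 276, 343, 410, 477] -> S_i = 209 + 67*i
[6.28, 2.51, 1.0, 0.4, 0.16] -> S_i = 6.28*0.40^i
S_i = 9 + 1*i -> [9, 10, 11, 12, 13]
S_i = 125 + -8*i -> [125, 117, 109, 101, 93]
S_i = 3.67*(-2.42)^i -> [3.67, -8.88, 21.49, -52.01, 125.87]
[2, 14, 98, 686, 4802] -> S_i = 2*7^i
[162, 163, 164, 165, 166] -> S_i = 162 + 1*i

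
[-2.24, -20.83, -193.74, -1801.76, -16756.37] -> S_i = -2.24*9.30^i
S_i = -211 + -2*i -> [-211, -213, -215, -217, -219]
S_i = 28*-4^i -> [28, -112, 448, -1792, 7168]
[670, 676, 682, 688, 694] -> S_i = 670 + 6*i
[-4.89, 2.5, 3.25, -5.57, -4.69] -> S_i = Random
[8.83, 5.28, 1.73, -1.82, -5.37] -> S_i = 8.83 + -3.55*i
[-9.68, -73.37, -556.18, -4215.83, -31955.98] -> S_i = -9.68*7.58^i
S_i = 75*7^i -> [75, 525, 3675, 25725, 180075]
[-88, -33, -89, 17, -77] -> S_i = Random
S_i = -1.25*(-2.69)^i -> [-1.25, 3.36, -9.05, 24.33, -65.45]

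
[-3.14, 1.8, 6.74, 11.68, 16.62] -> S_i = -3.14 + 4.94*i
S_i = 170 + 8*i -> [170, 178, 186, 194, 202]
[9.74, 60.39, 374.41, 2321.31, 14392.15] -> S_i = 9.74*6.20^i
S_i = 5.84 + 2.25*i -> [5.84, 8.09, 10.34, 12.59, 14.84]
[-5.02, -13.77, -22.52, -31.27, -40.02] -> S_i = -5.02 + -8.75*i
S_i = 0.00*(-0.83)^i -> [0.0, -0.0, 0.0, -0.0, 0.0]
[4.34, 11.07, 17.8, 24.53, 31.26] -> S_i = 4.34 + 6.73*i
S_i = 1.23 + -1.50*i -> [1.23, -0.27, -1.77, -3.27, -4.77]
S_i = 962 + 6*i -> [962, 968, 974, 980, 986]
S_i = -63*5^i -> [-63, -315, -1575, -7875, -39375]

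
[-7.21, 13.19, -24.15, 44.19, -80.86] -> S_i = -7.21*(-1.83)^i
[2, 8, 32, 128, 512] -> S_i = 2*4^i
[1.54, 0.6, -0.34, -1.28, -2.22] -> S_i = 1.54 + -0.94*i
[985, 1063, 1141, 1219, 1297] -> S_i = 985 + 78*i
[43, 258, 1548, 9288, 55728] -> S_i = 43*6^i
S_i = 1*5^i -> [1, 5, 25, 125, 625]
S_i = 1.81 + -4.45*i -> [1.81, -2.64, -7.09, -11.54, -15.99]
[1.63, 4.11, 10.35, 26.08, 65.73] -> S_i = 1.63*2.52^i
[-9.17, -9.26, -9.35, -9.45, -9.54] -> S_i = -9.17*1.01^i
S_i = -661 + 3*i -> [-661, -658, -655, -652, -649]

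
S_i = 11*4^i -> [11, 44, 176, 704, 2816]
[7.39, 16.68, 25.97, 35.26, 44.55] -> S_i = 7.39 + 9.29*i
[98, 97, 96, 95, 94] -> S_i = 98 + -1*i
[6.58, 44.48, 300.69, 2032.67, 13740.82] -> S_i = 6.58*6.76^i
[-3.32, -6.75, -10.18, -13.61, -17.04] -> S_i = -3.32 + -3.43*i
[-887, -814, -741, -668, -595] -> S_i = -887 + 73*i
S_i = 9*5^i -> [9, 45, 225, 1125, 5625]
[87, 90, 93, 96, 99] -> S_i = 87 + 3*i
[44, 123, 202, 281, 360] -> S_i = 44 + 79*i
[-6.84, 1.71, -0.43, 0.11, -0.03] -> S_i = -6.84*(-0.25)^i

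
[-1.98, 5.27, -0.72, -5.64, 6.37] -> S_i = Random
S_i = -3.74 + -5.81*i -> [-3.74, -9.55, -15.36, -21.17, -26.98]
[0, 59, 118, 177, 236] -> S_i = 0 + 59*i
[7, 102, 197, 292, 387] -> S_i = 7 + 95*i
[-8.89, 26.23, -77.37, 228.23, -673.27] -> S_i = -8.89*(-2.95)^i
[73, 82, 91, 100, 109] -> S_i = 73 + 9*i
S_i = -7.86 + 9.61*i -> [-7.86, 1.75, 11.36, 20.97, 30.58]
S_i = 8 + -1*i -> [8, 7, 6, 5, 4]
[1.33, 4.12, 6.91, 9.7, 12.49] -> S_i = 1.33 + 2.79*i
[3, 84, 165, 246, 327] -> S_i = 3 + 81*i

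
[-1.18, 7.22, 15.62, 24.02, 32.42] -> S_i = -1.18 + 8.40*i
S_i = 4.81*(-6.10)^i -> [4.81, -29.34, 178.98, -1091.78, 6659.85]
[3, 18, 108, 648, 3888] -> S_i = 3*6^i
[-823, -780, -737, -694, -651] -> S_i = -823 + 43*i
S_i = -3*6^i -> [-3, -18, -108, -648, -3888]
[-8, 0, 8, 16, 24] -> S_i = -8 + 8*i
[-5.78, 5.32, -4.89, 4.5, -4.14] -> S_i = -5.78*(-0.92)^i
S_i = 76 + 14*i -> [76, 90, 104, 118, 132]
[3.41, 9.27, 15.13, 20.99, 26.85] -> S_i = 3.41 + 5.86*i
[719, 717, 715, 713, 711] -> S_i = 719 + -2*i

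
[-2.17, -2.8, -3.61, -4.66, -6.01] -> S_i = -2.17*1.29^i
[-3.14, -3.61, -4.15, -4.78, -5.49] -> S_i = -3.14*1.15^i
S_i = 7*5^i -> [7, 35, 175, 875, 4375]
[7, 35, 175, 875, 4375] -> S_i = 7*5^i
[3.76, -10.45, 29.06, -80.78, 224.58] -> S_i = 3.76*(-2.78)^i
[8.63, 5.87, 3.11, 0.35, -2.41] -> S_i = 8.63 + -2.76*i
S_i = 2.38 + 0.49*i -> [2.38, 2.87, 3.36, 3.85, 4.34]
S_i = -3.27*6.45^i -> [-3.27, -21.09, -136.04, -877.46, -5659.61]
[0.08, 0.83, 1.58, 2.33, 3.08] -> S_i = 0.08 + 0.75*i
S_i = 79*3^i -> [79, 237, 711, 2133, 6399]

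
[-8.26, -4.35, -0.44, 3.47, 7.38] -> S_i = -8.26 + 3.91*i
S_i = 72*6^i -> [72, 432, 2592, 15552, 93312]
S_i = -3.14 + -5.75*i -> [-3.14, -8.89, -14.64, -20.39, -26.14]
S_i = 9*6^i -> [9, 54, 324, 1944, 11664]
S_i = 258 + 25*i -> [258, 283, 308, 333, 358]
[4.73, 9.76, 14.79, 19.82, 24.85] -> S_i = 4.73 + 5.03*i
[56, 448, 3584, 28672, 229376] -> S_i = 56*8^i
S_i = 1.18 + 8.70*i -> [1.18, 9.88, 18.58, 27.28, 35.98]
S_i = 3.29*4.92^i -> [3.29, 16.19, 79.64, 391.82, 1927.77]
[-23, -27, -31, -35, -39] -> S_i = -23 + -4*i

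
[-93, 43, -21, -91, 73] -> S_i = Random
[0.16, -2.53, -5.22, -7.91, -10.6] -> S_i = 0.16 + -2.69*i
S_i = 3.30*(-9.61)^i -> [3.3, -31.71, 304.76, -2928.76, 28145.4]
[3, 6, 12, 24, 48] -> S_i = 3*2^i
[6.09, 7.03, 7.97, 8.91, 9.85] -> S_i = 6.09 + 0.94*i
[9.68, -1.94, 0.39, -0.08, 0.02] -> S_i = 9.68*(-0.20)^i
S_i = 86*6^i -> [86, 516, 3096, 18576, 111456]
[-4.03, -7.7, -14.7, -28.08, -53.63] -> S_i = -4.03*1.91^i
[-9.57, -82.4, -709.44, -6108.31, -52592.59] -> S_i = -9.57*8.61^i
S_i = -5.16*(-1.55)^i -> [-5.16, 8.0, -12.4, 19.22, -29.78]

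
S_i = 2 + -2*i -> [2, 0, -2, -4, -6]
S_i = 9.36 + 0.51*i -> [9.36, 9.87, 10.38, 10.89, 11.4]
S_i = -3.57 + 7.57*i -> [-3.57, 4.0, 11.57, 19.14, 26.71]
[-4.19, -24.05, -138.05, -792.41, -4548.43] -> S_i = -4.19*5.74^i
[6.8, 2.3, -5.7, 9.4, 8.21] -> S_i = Random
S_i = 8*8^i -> [8, 64, 512, 4096, 32768]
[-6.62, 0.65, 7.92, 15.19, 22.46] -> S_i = -6.62 + 7.27*i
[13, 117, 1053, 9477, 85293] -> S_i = 13*9^i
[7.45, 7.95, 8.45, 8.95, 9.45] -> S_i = 7.45 + 0.50*i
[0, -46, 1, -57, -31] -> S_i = Random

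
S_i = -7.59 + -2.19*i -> [-7.59, -9.78, -11.97, -14.16, -16.35]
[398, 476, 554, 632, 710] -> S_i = 398 + 78*i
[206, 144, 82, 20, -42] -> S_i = 206 + -62*i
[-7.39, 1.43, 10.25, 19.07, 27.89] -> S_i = -7.39 + 8.82*i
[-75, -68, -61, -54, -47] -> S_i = -75 + 7*i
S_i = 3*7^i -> [3, 21, 147, 1029, 7203]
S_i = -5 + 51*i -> [-5, 46, 97, 148, 199]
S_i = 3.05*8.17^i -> [3.05, 24.92, 203.58, 1663.28, 13589.02]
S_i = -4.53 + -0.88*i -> [-4.53, -5.41, -6.29, -7.17, -8.05]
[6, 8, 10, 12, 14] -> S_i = 6 + 2*i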